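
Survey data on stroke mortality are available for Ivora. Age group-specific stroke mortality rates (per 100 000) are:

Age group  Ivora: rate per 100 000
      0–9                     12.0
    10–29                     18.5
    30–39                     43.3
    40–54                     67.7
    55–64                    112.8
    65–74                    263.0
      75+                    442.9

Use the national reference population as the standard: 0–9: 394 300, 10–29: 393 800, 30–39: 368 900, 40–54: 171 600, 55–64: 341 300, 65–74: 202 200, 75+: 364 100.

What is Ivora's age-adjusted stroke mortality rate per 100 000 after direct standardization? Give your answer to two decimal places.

130.82

Standard total = 2 236 200; weights = 0.1763, 0.1761, 0.1650, 0.0767, 0.1526, 0.0904, 0.1628.
Standardized rate: 0.1763×12.0 + 0.1761×18.5 + 0.1650×43.3 + 0.0767×67.7 + 0.1526×112.8 + 0.0904×263.0 + 0.1628×442.9 = 130.8223 per 100 000.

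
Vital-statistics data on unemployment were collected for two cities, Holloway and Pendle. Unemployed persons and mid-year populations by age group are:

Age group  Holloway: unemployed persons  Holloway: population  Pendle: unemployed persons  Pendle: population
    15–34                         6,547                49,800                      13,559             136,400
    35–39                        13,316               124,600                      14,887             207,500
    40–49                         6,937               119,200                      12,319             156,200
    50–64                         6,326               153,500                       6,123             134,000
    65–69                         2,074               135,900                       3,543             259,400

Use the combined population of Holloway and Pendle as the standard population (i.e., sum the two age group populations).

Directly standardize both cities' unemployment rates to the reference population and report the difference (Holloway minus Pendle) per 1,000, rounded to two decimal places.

7.64

Age-specific rates per 1,000 for Holloway: 131.466, 106.870, 58.196, 41.212, 15.261.
For Pendle: 99.406, 71.745, 78.867, 45.694, 13.658.
Combined standard total = 1,476,500; weights = 0.1261, 0.2249, 0.1865, 0.1947, 0.2677.
Holloway: 0.1261×131.466 + 0.2249×106.870 + 0.1865×58.196 + 0.1947×41.212 + 0.2677×15.261 = 63.5820 per 1,000.
Pendle: 0.1261×99.406 + 0.2249×71.745 + 0.1865×78.867 + 0.1947×45.694 + 0.2677×13.658 = 55.9377 per 1,000.
Difference = 63.5820 − 55.9377 = 7.6444.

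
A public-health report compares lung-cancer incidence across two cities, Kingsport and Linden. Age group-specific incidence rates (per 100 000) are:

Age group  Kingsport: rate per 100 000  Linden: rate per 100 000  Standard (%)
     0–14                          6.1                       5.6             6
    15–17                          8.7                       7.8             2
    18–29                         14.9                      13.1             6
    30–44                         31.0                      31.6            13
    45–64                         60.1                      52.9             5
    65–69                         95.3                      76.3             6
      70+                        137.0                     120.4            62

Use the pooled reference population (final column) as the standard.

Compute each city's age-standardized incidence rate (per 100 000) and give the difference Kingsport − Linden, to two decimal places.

Standard weights: 0.06, 0.02, 0.06, 0.13, 0.05, 0.06, 0.62.
Kingsport: 0.0600×6.1 + 0.0200×8.7 + 0.0600×14.9 + 0.1300×31.0 + 0.0500×60.1 + 0.0600×95.3 + 0.6200×137.0 = 99.1270 per 100 000.
Linden: 0.0600×5.6 + 0.0200×7.8 + 0.0600×13.1 + 0.1300×31.6 + 0.0500×52.9 + 0.0600×76.3 + 0.6200×120.4 = 87.2570 per 100 000.
Difference = 99.1270 − 87.2570 = 11.8700.

11.87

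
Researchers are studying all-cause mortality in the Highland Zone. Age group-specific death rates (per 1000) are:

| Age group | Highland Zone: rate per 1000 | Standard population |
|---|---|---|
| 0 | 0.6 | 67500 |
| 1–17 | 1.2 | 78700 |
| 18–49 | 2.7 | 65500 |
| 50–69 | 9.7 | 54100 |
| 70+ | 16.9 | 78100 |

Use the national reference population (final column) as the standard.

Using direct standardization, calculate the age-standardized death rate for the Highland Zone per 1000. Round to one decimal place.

Standard total = 343900; weights = 0.1963, 0.2288, 0.1905, 0.1573, 0.2271.
Standardized rate: 0.1963×0.6 + 0.2288×1.2 + 0.1905×2.7 + 0.1573×9.7 + 0.2271×16.9 = 6.2706 per 1000.

6.3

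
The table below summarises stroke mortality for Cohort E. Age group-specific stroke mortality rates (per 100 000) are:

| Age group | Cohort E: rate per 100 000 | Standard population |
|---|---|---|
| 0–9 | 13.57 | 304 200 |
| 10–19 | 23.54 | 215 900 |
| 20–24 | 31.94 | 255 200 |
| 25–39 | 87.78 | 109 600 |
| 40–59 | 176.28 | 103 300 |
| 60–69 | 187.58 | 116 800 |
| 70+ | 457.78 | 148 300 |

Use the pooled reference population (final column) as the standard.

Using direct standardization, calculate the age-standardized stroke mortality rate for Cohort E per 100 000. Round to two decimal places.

Standard total = 1 253 300; weights = 0.2427, 0.1723, 0.2036, 0.0874, 0.0824, 0.0932, 0.1183.
Standardized rate: 0.2427×13.57 + 0.1723×23.54 + 0.2036×31.94 + 0.0874×87.78 + 0.0824×176.28 + 0.0932×187.58 + 0.1183×457.78 = 107.7076 per 100 000.

107.71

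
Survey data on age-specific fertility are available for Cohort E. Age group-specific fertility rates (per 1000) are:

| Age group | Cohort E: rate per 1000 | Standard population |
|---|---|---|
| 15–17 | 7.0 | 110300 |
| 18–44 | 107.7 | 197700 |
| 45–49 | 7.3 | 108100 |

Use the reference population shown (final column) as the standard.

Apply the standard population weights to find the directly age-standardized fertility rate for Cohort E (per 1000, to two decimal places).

54.92

Standard total = 416100; weights = 0.2651, 0.4751, 0.2598.
Standardized rate: 0.2651×7.0 + 0.4751×107.7 + 0.2598×7.3 = 54.9231 per 1000.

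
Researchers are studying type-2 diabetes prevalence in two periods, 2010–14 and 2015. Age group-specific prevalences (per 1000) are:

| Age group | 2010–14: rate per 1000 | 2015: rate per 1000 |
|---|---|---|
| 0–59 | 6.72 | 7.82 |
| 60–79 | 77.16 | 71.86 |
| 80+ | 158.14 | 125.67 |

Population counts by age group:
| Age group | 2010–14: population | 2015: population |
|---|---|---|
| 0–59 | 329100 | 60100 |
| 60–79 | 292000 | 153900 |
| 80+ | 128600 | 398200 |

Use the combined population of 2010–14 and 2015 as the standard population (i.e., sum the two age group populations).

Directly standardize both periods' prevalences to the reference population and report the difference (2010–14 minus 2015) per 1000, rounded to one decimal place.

Combined standard total = 1361900; weights = 0.2858, 0.3274, 0.3868.
2010–14: 0.2858×6.72 + 0.3274×77.16 + 0.3868×158.14 = 88.3539 per 1000.
2015: 0.2858×7.82 + 0.3274×71.86 + 0.3868×125.67 = 74.3732 per 1000.
Difference = 88.3539 − 74.3732 = 13.9807.

14.0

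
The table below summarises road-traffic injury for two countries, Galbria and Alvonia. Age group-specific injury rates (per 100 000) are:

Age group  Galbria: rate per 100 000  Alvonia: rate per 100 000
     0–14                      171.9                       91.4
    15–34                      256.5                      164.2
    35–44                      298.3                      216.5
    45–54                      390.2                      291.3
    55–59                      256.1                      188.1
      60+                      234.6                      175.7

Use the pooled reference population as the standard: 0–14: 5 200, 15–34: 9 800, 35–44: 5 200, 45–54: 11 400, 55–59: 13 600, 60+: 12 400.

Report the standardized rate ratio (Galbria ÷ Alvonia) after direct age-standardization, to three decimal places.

1.402

Standard total = 57 600; weights = 0.0903, 0.1701, 0.0903, 0.1979, 0.2361, 0.2153.
Galbria: 0.0903×171.9 + 0.1701×256.5 + 0.0903×298.3 + 0.1979×390.2 + 0.2361×256.1 + 0.2153×234.6 = 274.2885 per 100 000.
Alvonia: 0.0903×91.4 + 0.1701×164.2 + 0.0903×216.5 + 0.1979×291.3 + 0.2361×188.1 + 0.2153×175.7 = 195.6233 per 100 000.
Ratio = 274.2885 ÷ 195.6233 = 1.40213.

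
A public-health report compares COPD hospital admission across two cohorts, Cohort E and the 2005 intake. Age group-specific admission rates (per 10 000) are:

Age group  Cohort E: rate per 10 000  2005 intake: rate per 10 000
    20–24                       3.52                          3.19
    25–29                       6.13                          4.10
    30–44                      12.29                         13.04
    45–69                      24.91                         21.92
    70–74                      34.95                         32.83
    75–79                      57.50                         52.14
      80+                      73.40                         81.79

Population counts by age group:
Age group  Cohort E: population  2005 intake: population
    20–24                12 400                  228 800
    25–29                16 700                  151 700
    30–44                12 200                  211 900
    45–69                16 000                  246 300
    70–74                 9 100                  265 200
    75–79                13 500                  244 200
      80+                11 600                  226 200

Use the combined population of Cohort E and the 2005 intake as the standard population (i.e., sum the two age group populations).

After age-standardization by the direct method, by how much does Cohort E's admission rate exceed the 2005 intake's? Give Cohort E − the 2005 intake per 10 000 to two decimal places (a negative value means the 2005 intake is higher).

0.60

Combined standard total = 1 665 800; weights = 0.1448, 0.1011, 0.1345, 0.1575, 0.1647, 0.1547, 0.1428.
Cohort E: 0.1448×3.52 + 0.1011×6.13 + 0.1345×12.29 + 0.1575×24.91 + 0.1647×34.95 + 0.1547×57.50 + 0.1428×73.40 = 31.8336 per 10 000.
The 2005 intake: 0.1448×3.19 + 0.1011×4.10 + 0.1345×13.04 + 0.1575×21.92 + 0.1647×32.83 + 0.1547×52.14 + 0.1428×81.79 = 31.2301 per 10 000.
Difference = 31.8336 − 31.2301 = 0.6035.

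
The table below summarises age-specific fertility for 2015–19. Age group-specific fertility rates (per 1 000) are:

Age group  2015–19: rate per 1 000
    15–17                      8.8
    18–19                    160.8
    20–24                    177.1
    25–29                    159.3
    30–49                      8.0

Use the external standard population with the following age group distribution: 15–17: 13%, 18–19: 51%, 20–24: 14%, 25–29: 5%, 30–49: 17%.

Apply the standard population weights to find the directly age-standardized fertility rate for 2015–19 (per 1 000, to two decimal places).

Standard weights: 0.13, 0.51, 0.14, 0.05, 0.17.
Standardized rate: 0.1300×8.8 + 0.5100×160.8 + 0.1400×177.1 + 0.0500×159.3 + 0.1700×8.0 = 117.2710 per 1 000.

117.27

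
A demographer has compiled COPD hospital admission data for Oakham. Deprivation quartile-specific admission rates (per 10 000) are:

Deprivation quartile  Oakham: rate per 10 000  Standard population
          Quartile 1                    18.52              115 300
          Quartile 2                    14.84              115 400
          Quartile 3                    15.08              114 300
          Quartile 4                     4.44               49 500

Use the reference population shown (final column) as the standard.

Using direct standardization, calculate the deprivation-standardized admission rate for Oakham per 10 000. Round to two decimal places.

Standard total = 394 500; weights = 0.2923, 0.2925, 0.2897, 0.1255.
Standardized rate: 0.2923×18.52 + 0.2925×14.84 + 0.2897×15.08 + 0.1255×4.44 = 14.6801 per 10 000.

14.68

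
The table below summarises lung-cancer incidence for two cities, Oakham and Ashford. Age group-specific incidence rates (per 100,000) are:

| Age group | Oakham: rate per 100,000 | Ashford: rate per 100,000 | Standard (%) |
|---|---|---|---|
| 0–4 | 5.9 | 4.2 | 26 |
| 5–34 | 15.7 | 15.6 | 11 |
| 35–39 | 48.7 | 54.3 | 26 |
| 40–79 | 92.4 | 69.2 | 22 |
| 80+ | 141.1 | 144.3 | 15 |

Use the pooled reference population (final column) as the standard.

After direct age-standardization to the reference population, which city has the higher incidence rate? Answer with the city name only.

Standard weights: 0.26, 0.11, 0.26, 0.22, 0.15.
Oakham: 0.2600×5.9 + 0.1100×15.7 + 0.2600×48.7 + 0.2200×92.4 + 0.1500×141.1 = 57.4160 per 100,000.
Ashford: 0.2600×4.2 + 0.1100×15.6 + 0.2600×54.3 + 0.2200×69.2 + 0.1500×144.3 = 53.7950 per 100,000.

Oakham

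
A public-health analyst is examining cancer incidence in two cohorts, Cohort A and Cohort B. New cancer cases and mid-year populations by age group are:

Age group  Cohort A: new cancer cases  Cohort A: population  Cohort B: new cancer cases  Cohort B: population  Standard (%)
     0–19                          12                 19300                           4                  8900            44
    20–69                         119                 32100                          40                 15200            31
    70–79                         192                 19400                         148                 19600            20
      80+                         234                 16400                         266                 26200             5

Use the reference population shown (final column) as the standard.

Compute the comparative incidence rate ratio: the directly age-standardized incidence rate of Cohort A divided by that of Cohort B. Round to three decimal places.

Age-specific rates per 100000 for Cohort A: 62.18, 370.72, 989.69, 1426.83.
For Cohort B: 44.94, 263.16, 755.10, 1015.27.
Standard weights: 0.44, 0.31, 0.20, 0.05.
Cohort A: 0.4400×62.18 + 0.3100×370.72 + 0.2000×989.69 + 0.0500×1426.83 = 411.5592 per 100000.
Cohort B: 0.4400×44.94 + 0.3100×263.16 + 0.2000×755.10 + 0.0500×1015.27 = 303.1380 per 100000.
Ratio = 411.5592 ÷ 303.1380 = 1.35766.

1.358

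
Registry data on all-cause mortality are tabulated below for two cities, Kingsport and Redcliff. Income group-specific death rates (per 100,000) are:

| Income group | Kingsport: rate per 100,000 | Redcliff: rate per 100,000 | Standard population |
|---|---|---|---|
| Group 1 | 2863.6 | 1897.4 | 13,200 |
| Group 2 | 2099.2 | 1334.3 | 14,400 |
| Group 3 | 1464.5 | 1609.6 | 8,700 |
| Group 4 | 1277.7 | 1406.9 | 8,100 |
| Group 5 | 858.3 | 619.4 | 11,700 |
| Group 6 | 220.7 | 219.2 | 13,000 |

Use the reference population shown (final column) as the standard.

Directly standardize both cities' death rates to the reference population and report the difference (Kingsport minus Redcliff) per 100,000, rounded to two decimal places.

351.29

Standard total = 69,100; weights = 0.1910, 0.2084, 0.1259, 0.1172, 0.1693, 0.1881.
Kingsport: 0.1910×2863.6 + 0.2084×2099.2 + 0.1259×1464.5 + 0.1172×1277.7 + 0.1693×858.3 + 0.1881×220.7 = 1505.4954 per 100,000.
Redcliff: 0.1910×1897.4 + 0.2084×1334.3 + 0.1259×1609.6 + 0.1172×1406.9 + 0.1693×619.4 + 0.1881×219.2 = 1154.2054 per 100,000.
Difference = 1505.4954 − 1154.2054 = 351.2900.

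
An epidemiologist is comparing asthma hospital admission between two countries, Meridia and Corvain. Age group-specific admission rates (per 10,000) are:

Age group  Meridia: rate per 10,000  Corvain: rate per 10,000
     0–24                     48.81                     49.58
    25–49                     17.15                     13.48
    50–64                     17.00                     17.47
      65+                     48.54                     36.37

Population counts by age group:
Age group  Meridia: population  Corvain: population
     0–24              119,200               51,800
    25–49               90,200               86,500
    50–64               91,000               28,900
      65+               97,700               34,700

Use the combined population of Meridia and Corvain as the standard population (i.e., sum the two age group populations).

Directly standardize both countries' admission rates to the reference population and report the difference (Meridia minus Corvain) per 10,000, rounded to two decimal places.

Combined standard total = 600,000; weights = 0.2850, 0.2945, 0.1998, 0.2207.
Meridia: 0.2850×48.81 + 0.2945×17.15 + 0.1998×17.00 + 0.2207×48.54 = 33.0699 per 10,000.
Corvain: 0.2850×49.58 + 0.2945×13.48 + 0.1998×17.47 + 0.2207×36.37 = 29.6169 per 10,000.
Difference = 33.0699 − 29.6169 = 3.4530.

3.45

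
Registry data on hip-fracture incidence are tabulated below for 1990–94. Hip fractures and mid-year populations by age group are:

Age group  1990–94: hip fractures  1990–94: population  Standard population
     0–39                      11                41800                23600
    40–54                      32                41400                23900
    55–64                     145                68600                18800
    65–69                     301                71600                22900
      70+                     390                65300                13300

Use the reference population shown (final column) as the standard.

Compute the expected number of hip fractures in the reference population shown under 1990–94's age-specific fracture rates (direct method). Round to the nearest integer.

Age-specific rates per 100000 for 1990–94: 26.32, 77.29, 211.37, 420.39, 597.24.
Expected hip fractures = Σ (standard pop × age-specific rate ÷ 100000)
= 23600×26.32/100000 + 23900×77.29/100000 + 18800×211.37/100000 + 22900×420.39/100000 + 13300×597.24/100000
= 6.21 + 18.47 + 39.74 + 96.27 + 79.43 = 240.12.

240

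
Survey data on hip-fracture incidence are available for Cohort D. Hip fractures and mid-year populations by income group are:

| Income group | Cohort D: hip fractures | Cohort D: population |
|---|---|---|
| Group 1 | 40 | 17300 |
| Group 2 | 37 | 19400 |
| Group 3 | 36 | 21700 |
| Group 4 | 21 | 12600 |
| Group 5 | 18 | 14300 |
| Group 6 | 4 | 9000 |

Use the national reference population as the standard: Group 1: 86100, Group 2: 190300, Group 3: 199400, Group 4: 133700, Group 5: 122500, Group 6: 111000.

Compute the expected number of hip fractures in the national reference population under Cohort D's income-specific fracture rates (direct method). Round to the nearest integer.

1319

Income-specific rates per 100000 for Cohort D: 231.21, 190.72, 165.90, 166.67, 125.87, 44.44.
Expected hip fractures = Σ (standard pop × income-specific rate ÷ 100000)
= 86100×231.21/100000 + 190300×190.72/100000 + 199400×165.90/100000 + 133700×166.67/100000 + 122500×125.87/100000 + 111000×44.44/100000
= 199.08 + 362.94 + 330.80 + 222.83 + 154.20 + 49.33 = 1319.18.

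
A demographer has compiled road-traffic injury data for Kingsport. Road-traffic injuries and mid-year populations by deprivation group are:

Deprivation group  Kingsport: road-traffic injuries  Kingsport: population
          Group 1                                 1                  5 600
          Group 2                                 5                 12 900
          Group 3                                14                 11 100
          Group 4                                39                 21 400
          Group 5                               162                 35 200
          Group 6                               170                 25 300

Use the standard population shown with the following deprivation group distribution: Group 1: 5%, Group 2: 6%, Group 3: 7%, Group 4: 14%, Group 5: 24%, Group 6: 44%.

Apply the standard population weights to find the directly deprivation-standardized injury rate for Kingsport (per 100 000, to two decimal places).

443.67

Deprivation-specific rates per 100 000 for Kingsport: 17.86, 38.76, 126.13, 182.24, 460.23, 671.94.
Standard weights: 0.05, 0.06, 0.07, 0.14, 0.24, 0.44.
Standardized rate: 0.0500×17.86 + 0.0600×38.76 + 0.0700×126.13 + 0.1400×182.24 + 0.2400×460.23 + 0.4400×671.94 = 443.6680 per 100 000.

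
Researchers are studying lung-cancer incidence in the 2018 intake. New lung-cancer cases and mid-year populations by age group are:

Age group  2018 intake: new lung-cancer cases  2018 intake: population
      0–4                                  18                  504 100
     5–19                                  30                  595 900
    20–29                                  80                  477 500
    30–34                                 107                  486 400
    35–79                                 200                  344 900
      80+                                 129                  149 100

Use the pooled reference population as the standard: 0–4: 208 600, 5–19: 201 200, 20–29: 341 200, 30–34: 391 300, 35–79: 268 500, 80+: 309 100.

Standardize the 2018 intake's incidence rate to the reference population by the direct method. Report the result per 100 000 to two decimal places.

Age-specific rates per 100 000 for the 2018 intake: 3.57, 5.03, 16.75, 22.00, 57.99, 86.52.
Standard total = 1 719 900; weights = 0.1213, 0.1170, 0.1984, 0.2275, 0.1561, 0.1797.
Standardized rate: 0.1213×3.57 + 0.1170×5.03 + 0.1984×16.75 + 0.2275×22.00 + 0.1561×57.99 + 0.1797×86.52 = 33.9525 per 100 000.

33.95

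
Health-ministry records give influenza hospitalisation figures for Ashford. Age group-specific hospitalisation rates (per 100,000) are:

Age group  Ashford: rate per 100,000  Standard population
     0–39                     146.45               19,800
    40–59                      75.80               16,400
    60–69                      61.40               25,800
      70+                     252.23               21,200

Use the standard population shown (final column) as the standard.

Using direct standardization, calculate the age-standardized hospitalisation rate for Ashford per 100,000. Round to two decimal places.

Standard total = 83,200; weights = 0.2380, 0.1971, 0.3101, 0.2548.
Standardized rate: 0.2380×146.45 + 0.1971×75.80 + 0.3101×61.40 + 0.2548×252.23 = 133.1037 per 100,000.

133.10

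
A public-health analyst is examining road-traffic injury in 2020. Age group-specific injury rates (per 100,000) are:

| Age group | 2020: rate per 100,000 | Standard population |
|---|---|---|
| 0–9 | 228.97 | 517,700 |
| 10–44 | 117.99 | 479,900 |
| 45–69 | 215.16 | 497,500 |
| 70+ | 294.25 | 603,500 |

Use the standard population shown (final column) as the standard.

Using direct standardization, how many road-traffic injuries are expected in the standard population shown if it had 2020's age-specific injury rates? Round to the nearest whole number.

4598

Expected road-traffic injuries = Σ (standard pop × age-specific rate ÷ 100,000)
= 517,700×228.97/100,000 + 479,900×117.99/100,000 + 497,500×215.16/100,000 + 603,500×294.25/100,000
= 1185.38 + 566.23 + 1070.42 + 1775.80 = 4597.83.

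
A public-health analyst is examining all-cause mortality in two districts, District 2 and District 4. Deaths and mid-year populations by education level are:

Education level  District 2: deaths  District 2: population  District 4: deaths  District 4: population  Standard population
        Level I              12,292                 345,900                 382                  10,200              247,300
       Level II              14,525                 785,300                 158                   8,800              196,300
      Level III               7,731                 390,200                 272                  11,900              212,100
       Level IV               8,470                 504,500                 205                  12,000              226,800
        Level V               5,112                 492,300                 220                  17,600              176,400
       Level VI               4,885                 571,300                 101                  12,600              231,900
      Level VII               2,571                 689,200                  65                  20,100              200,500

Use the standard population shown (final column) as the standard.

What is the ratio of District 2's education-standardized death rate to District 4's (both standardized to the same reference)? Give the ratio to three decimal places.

0.953

Education-specific rates per 100,000 for District 2: 3553.63, 1849.61, 1981.29, 1678.89, 1038.39, 855.07, 373.04.
For District 4: 3745.10, 1795.45, 2285.71, 1708.33, 1250.00, 801.59, 323.38.
Standard total = 1,491,300; weights = 0.1658, 0.1316, 0.1422, 0.1521, 0.1183, 0.1555, 0.1344.
District 2: 0.1658×3553.63 + 0.1316×1849.61 + 0.1422×1981.29 + 0.1521×1678.89 + 0.1183×1038.39 + 0.1555×855.07 + 0.1344×373.04 = 1675.8213 per 100,000.
District 4: 0.1658×3745.10 + 0.1316×1795.45 + 0.1422×2285.71 + 0.1521×1708.33 + 0.1183×1250.00 + 0.1555×801.59 + 0.1344×323.38 = 1758.2558 per 100,000.
Ratio = 1675.8213 ÷ 1758.2558 = 0.95312.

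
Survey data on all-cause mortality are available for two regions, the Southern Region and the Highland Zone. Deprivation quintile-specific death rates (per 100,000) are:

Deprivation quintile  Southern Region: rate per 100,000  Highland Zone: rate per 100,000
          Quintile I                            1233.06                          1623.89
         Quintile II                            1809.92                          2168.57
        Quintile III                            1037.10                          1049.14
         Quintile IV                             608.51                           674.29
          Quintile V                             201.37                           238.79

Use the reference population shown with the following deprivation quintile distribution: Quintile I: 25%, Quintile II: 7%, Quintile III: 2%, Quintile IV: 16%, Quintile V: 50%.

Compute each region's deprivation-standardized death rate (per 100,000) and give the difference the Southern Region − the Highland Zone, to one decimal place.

Standard weights: 0.25, 0.07, 0.02, 0.16, 0.50.
The Southern Region: 0.2500×1233.06 + 0.0700×1809.92 + 0.0200×1037.10 + 0.1600×608.51 + 0.5000×201.37 = 653.7480 per 100,000.
The Highland Zone: 0.2500×1623.89 + 0.0700×2168.57 + 0.0200×1049.14 + 0.1600×674.29 + 0.5000×238.79 = 806.0366 per 100,000.
Difference = 653.7480 − 806.0366 = -152.2886.

-152.3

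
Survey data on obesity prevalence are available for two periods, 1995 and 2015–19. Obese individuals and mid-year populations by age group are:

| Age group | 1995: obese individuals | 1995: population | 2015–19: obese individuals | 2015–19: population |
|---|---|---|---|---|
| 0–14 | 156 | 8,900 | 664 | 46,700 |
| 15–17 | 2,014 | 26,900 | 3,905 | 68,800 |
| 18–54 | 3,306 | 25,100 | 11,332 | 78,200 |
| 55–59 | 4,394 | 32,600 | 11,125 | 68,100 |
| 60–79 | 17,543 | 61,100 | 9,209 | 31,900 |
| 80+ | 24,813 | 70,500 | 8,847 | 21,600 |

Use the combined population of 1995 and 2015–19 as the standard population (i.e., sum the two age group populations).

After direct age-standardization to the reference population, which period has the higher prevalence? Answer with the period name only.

Age-specific rates per 1,000 for 1995: 17.528, 74.870, 131.713, 134.785, 287.119, 351.957.
For 2015–19: 14.218, 56.759, 144.910, 163.363, 288.683, 409.583.
Combined standard total = 540,400; weights = 0.1029, 0.1771, 0.1912, 0.1863, 0.1721, 0.1704.
1995: 0.1029×17.528 + 0.1771×74.870 + 0.1912×131.713 + 0.1863×134.785 + 0.1721×287.119 + 0.1704×351.957 = 174.7518 per 1,000.
2015–19: 0.1029×14.218 + 0.1771×56.759 + 0.1912×144.910 + 0.1863×163.363 + 0.1721×288.683 + 0.1704×409.583 = 189.1421 per 1,000.
The crude rates (232.01 vs 142.98) would put 1995 higher, but that reflects its age composition; once standardized to a common age structure, 2015–19 has the higher underlying rate.

2015–19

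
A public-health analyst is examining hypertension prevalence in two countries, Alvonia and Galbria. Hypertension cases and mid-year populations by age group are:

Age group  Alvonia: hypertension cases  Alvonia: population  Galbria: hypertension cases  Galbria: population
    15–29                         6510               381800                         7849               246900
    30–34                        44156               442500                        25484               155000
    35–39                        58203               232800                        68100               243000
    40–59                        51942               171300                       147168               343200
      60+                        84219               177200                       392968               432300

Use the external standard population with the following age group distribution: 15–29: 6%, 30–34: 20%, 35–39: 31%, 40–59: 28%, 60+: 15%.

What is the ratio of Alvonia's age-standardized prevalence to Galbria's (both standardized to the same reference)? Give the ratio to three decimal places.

0.674

Age-specific rates per 1000 for Alvonia: 17.051, 99.788, 250.013, 303.222, 475.277.
For Galbria: 31.790, 164.413, 280.247, 428.811, 909.017.
Standard weights: 0.06, 0.20, 0.31, 0.28, 0.15.
Alvonia: 0.0600×17.051 + 0.2000×99.788 + 0.3100×250.013 + 0.2800×303.222 + 0.1500×475.277 = 254.6783 per 1000.
Galbria: 0.0600×31.790 + 0.2000×164.413 + 0.3100×280.247 + 0.2800×428.811 + 0.1500×909.017 = 378.0862 per 1000.
Ratio = 254.6783 ÷ 378.0862 = 0.67360.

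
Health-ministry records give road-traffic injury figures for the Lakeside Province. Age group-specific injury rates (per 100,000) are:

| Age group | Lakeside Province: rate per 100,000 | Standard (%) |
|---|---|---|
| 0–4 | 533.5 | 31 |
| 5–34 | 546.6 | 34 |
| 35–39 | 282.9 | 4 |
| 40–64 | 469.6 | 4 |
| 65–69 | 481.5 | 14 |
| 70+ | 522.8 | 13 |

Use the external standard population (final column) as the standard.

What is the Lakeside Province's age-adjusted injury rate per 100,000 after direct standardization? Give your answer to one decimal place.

516.7

Standard weights: 0.31, 0.34, 0.04, 0.04, 0.14, 0.13.
Standardized rate: 0.3100×533.5 + 0.3400×546.6 + 0.0400×282.9 + 0.0400×469.6 + 0.1400×481.5 + 0.1300×522.8 = 516.7030 per 100,000.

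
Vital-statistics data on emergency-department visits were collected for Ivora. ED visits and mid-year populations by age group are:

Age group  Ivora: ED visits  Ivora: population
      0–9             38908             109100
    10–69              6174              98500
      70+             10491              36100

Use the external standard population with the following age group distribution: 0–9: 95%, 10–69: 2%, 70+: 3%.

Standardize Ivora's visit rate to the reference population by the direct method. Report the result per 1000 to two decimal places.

Age-specific rates per 1000 for Ivora: 356.627, 62.680, 290.609.
Standard weights: 0.95, 0.02, 0.03.
Standardized rate: 0.9500×356.627 + 0.0200×62.680 + 0.0300×290.609 = 348.7675 per 1000.

348.77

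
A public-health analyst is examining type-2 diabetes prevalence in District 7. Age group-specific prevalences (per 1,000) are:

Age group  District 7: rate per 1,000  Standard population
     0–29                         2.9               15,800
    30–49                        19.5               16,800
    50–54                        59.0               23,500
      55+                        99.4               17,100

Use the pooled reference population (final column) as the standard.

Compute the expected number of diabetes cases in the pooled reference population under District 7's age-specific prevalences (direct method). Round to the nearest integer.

Expected diabetes cases = Σ (standard pop × age-specific rate ÷ 1,000)
= 15,800×2.9/1,000 + 16,800×19.5/1,000 + 23,500×59.0/1,000 + 17,100×99.4/1,000
= 45.82 + 327.60 + 1386.50 + 1699.74 = 3459.66.

3460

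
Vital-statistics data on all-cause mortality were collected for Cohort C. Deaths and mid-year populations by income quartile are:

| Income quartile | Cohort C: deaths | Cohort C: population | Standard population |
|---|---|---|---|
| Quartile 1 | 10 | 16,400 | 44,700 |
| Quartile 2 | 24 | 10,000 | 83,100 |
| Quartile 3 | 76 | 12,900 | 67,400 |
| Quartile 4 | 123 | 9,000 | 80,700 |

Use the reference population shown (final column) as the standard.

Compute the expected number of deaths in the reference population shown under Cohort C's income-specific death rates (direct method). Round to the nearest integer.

1727

Income-specific rates per 1,000 for Cohort C: 0.610, 2.400, 5.891, 13.667.
Expected deaths = Σ (standard pop × income-specific rate ÷ 1,000)
= 44,700×0.610/1,000 + 83,100×2.400/1,000 + 67,400×5.891/1,000 + 80,700×13.667/1,000
= 27.26 + 199.44 + 397.09 + 1102.90 = 1726.68.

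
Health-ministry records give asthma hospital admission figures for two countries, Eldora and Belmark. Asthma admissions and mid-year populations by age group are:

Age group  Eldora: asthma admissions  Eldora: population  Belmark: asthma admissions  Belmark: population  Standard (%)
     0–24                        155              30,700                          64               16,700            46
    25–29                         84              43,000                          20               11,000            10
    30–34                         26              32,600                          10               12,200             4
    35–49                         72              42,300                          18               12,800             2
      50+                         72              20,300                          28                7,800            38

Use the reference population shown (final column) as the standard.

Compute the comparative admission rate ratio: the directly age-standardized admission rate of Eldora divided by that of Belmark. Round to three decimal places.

Age-specific rates per 10,000 for Eldora: 50.49, 19.53, 7.98, 17.02, 35.47.
For Belmark: 38.32, 18.18, 8.20, 14.06, 35.90.
Standard weights: 0.46, 0.10, 0.04, 0.02, 0.38.
Eldora: 0.4600×50.49 + 0.1000×19.53 + 0.0400×7.98 + 0.0200×17.02 + 0.3800×35.47 = 39.3155 per 10,000.
Belmark: 0.4600×38.32 + 0.1000×18.18 + 0.0400×8.20 + 0.0200×14.06 + 0.3800×35.90 = 33.6971 per 10,000.
Ratio = 39.3155 ÷ 33.6971 = 1.16673.

1.167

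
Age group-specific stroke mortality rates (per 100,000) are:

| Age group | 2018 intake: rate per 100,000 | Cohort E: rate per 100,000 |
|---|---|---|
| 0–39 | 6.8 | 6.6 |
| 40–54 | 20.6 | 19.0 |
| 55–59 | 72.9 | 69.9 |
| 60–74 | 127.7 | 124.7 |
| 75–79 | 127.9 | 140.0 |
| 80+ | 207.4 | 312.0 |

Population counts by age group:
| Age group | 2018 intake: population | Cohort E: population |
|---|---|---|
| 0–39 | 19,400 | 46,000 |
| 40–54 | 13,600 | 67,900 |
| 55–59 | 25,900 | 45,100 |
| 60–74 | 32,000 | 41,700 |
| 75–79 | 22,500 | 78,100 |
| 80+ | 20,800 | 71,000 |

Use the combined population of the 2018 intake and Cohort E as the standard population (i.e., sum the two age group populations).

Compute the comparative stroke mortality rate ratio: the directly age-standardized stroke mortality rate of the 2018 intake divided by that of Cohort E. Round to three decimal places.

Combined standard total = 484,000; weights = 0.1351, 0.1684, 0.1467, 0.1523, 0.2079, 0.1897.
The 2018 intake: 0.1351×6.8 + 0.1684×20.6 + 0.1467×72.9 + 0.1523×127.7 + 0.2079×127.9 + 0.1897×207.4 = 100.4485 per 100,000.
Cohort E: 0.1351×6.6 + 0.1684×19.0 + 0.1467×69.9 + 0.1523×124.7 + 0.2079×140.0 + 0.1897×312.0 = 121.6096 per 100,000.
Ratio = 100.4485 ÷ 121.6096 = 0.82599.

0.826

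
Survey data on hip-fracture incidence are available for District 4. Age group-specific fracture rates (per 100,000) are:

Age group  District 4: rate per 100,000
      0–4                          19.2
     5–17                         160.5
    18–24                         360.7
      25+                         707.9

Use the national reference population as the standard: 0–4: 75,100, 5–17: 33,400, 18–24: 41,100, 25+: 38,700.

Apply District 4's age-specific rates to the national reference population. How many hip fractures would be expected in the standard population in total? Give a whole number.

Expected hip fractures = Σ (standard pop × age-specific rate ÷ 100,000)
= 75,100×19.2/100,000 + 33,400×160.5/100,000 + 41,100×360.7/100,000 + 38,700×707.9/100,000
= 14.42 + 53.61 + 148.25 + 273.96 = 490.23.

490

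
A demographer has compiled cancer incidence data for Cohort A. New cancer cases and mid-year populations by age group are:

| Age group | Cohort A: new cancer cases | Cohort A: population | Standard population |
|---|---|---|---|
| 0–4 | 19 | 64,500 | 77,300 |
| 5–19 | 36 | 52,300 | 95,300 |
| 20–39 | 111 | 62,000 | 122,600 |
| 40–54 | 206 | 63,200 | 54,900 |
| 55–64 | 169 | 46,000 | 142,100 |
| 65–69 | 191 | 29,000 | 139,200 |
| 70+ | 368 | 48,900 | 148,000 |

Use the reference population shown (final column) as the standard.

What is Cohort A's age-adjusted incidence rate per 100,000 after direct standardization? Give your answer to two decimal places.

Age-specific rates per 100,000 for Cohort A: 29.46, 68.83, 179.03, 325.95, 367.39, 658.62, 752.56.
Standard total = 779,400; weights = 0.0992, 0.1223, 0.1573, 0.0704, 0.1823, 0.1786, 0.1899.
Standardized rate: 0.0992×29.46 + 0.1223×68.83 + 0.1573×179.03 + 0.0704×325.95 + 0.1823×367.39 + 0.1786×658.62 + 0.1899×752.56 = 389.9737 per 100,000.

389.97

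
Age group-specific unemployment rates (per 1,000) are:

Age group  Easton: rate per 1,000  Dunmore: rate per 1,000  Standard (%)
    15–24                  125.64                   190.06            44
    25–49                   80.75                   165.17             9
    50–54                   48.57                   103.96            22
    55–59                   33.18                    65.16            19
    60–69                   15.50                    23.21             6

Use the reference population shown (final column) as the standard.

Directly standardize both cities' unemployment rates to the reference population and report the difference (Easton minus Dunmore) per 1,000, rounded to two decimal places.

-54.67

Standard weights: 0.44, 0.09, 0.22, 0.19, 0.06.
Easton: 0.4400×125.64 + 0.0900×80.75 + 0.2200×48.57 + 0.1900×33.18 + 0.0600×15.50 = 80.4687 per 1,000.
Dunmore: 0.4400×190.06 + 0.0900×165.17 + 0.2200×103.96 + 0.1900×65.16 + 0.0600×23.21 = 135.1359 per 1,000.
Difference = 80.4687 − 135.1359 = -54.6672.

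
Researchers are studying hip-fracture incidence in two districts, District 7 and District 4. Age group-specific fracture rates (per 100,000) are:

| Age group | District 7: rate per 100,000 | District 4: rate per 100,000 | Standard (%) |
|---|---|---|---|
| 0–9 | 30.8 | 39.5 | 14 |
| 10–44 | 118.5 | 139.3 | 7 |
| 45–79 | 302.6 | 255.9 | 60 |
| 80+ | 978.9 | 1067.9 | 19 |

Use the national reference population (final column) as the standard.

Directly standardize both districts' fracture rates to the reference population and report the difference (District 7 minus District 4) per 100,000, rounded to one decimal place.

Standard weights: 0.14, 0.07, 0.60, 0.19.
District 7: 0.1400×30.8 + 0.0700×118.5 + 0.6000×302.6 + 0.1900×978.9 = 380.1580 per 100,000.
District 4: 0.1400×39.5 + 0.0700×139.3 + 0.6000×255.9 + 0.1900×1067.9 = 371.7220 per 100,000.
Difference = 380.1580 − 371.7220 = 8.4360.

8.4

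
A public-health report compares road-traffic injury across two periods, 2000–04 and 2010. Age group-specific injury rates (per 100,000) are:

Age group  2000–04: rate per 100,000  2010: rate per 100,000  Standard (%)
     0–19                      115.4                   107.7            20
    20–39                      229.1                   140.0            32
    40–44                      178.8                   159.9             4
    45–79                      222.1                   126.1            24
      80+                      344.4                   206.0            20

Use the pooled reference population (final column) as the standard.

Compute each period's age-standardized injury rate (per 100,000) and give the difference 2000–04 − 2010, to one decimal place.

Standard weights: 0.20, 0.32, 0.04, 0.24, 0.20.
2000–04: 0.2000×115.4 + 0.3200×229.1 + 0.0400×178.8 + 0.2400×222.1 + 0.2000×344.4 = 225.7280 per 100,000.
2010: 0.2000×107.7 + 0.3200×140.0 + 0.0400×159.9 + 0.2400×126.1 + 0.2000×206.0 = 144.2000 per 100,000.
Difference = 225.7280 − 144.2000 = 81.5280.

81.5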